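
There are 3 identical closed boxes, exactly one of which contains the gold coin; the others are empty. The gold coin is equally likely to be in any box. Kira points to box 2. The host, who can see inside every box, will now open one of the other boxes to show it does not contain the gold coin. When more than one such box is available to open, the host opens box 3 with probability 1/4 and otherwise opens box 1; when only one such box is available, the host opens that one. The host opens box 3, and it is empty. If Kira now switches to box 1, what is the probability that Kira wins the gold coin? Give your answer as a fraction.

Consider each possible location of the gold coin in turn.
If it is in box 1 (prior 1/3): only box 3 is available, probability 1; weight (1/3)·1 = 1/3.
If it is in box 2 (prior 1/3): box 3 is available, opened with probability 1/4; weight (1/3)·(1/4) = 1/12.
If it is in box 3 (prior 1/3): the host opened box 3, so this case is ruled out; weight (1/3)·0 = 0.
The weights sum to 5/12.
So P(the gold coin in box 1 | the host opened box 3) = (1/3) / (5/12) = 4/5.

4/5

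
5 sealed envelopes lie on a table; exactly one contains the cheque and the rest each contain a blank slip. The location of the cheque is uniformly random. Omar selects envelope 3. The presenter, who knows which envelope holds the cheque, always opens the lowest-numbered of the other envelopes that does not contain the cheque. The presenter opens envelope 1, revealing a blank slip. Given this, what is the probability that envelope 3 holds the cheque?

1/4

Apply Bayes' rule, conditioning on where the cheque actually is.
If it is in envelope 1 (prior 1/5): the presenter opened envelope 1, so this case is ruled out; weight (1/5)·0 = 0.
If it is in any of envelopes 2, 3, 4, and 5 (prior 1/5 each): envelope 1 is the lowest-numbered option available, probability 1; weight (1/5)·1 = 1/5 each.
The weights sum to 4/5.
So P(the cheque in envelope 3 | the presenter opened envelope 1) = (1/5) / (4/5) = 1/4.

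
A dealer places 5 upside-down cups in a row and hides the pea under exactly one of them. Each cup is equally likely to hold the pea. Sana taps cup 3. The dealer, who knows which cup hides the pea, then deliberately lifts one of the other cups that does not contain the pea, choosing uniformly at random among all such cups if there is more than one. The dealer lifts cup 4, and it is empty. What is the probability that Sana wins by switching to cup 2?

4/15

Consider each possible location of the pea in turn.
If it is under any of cups 1, 2, and 5 (prior 1/5 each): the dealer has 3 equally likely choices, so probability 1/3; weight (1/5)·(1/3) = 1/15 each.
If it is under cup 3 (prior 1/5): the dealer has 4 equally likely choices, so probability 1/4; weight (1/5)·(1/4) = 1/20.
If it is under cup 4 (prior 1/5): the dealer opened cup 4, so this case is ruled out; weight (1/5)·0 = 0.
The weights sum to 1/4.
So P(the pea under cup 2 | the dealer opened cup 4) = (1/15) / (1/4) = 4/15.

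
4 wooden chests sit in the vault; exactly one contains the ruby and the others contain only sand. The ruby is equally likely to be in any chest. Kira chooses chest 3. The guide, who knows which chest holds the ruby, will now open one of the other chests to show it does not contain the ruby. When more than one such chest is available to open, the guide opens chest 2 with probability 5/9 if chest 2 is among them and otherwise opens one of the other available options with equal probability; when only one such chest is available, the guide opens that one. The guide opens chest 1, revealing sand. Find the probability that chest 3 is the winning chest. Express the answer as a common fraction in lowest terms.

4/21

Consider each possible location of the ruby in turn.
If it is in chest 1 (prior 1/4): the guide opened chest 1, so this case is ruled out; weight (1/4)·0 = 0.
If it is in chest 2 (prior 1/4): chest 2 holds the prize so is unavailable; the guide chooses uniformly among the 2 others, probability 1/2; weight (1/4)·(1/2) = 1/8.
If it is in chest 3 (prior 1/4): chest 2 is available but not opened; chest 1 gets probability (1 − 5/9)/2 = 2/9; weight (1/4)·(2/9) = 1/18.
If it is in chest 4 (prior 1/4): chest 2 is available but not opened, probability 4/9; weight (1/4)·(4/9) = 1/9.
The weights sum to 7/24.
So P(the ruby in chest 3 | the guide opened chest 1) = (1/18) / (7/24) = 4/21.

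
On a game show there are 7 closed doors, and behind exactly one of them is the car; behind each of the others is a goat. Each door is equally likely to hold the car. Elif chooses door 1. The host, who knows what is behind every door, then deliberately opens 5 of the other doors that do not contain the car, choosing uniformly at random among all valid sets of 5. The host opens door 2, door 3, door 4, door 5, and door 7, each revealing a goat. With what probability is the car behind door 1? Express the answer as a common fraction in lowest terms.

Apply Bayes' rule, conditioning on where the car actually is.
If it is behind door 1 (prior 1/7): the host has 6 equally likely choices, so probability 1/6; weight (1/7)·(1/6) = 1/42.
If it is behind any of doors 2, 3, 4, 5, and 7 (prior 1/7 each): that door was opened and seen not to hold the prize — ruled out; weight (1/7)·0 = 0 each.
If it is behind door 6 (prior 1/7): the host has no choice, probability 1; weight (1/7)·1 = 1/7.
The weights sum to 1/6.
So P(the car behind door 1 | the host opened door 2, door 3, door 4, door 5, and door 7) = (1/42) / (1/6) = 1/7.

1/7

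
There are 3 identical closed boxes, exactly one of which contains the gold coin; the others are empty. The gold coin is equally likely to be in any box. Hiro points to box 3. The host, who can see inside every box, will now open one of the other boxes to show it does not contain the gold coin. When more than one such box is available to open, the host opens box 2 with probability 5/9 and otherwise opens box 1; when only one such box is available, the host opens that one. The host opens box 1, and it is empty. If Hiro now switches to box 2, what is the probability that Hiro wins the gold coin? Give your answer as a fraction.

Consider each possible location of the gold coin in turn.
If it is in box 1 (prior 1/3): the host opened box 1, so this case is ruled out; weight (1/3)·0 = 0.
If it is in box 2 (prior 1/3): only box 1 is available, probability 1; weight (1/3)·1 = 1/3.
If it is in box 3 (prior 1/3): box 2 is available but not opened, probability 4/9; weight (1/3)·(4/9) = 4/27.
The weights sum to 13/27.
So P(the gold coin in box 2 | the host opened box 1) = (1/3) / (13/27) = 9/13.

9/13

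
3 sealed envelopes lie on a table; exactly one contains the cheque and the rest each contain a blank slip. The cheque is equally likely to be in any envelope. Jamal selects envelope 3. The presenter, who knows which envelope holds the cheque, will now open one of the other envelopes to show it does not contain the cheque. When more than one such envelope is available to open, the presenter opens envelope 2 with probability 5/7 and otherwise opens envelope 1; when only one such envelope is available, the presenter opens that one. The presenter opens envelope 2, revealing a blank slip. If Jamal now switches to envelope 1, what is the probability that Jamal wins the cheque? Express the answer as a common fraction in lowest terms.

Condition on the true location of the cheque.
If it is in envelope 1 (prior 1/3): only envelope 2 is available, probability 1; weight (1/3)·1 = 1/3.
If it is in envelope 2 (prior 1/3): the presenter opened envelope 2, so this case is ruled out; weight (1/3)·0 = 0.
If it is in envelope 3 (prior 1/3): envelope 2 is available, opened with probability 5/7; weight (1/3)·(5/7) = 5/21.
The weights sum to 4/7.
So P(the cheque in envelope 1 | the presenter opened envelope 2) = (1/3) / (4/7) = 7/12.

7/12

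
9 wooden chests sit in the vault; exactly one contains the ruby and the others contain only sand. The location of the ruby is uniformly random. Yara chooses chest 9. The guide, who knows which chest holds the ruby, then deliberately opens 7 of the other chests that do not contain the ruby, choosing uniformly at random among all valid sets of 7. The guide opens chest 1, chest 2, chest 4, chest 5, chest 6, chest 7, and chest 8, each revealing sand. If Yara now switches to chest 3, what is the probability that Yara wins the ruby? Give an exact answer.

Consider each possible location of the ruby in turn.
If it is in any of chests 1, 2, 4, 5, 6, 7, and 8 (prior 1/9 each): that chest was opened and seen not to hold the prize — ruled out; weight (1/9)·0 = 0 each.
If it is in chest 3 (prior 1/9): the guide has no choice, probability 1; weight (1/9)·1 = 1/9.
If it is in chest 9 (prior 1/9): the guide has 8 equally likely choices, so probability 1/8; weight (1/9)·(1/8) = 1/72.
The weights sum to 1/8.
So P(the ruby in chest 3 | the guide opened chest 1, chest 2, chest 4, chest 5, chest 6, chest 7, and chest 8) = (1/9) / (1/8) = 8/9.

8/9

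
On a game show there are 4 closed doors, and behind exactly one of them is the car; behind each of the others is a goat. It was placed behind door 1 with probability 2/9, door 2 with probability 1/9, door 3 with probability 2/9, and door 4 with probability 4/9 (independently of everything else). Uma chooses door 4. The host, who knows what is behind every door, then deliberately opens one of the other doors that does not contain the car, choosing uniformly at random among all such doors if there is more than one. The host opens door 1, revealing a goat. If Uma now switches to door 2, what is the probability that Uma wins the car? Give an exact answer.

Consider each possible location of the car in turn.
If it is behind door 1 (prior 2/9): the host opened door 1, so this case is ruled out; weight (2/9)·0 = 0.
If it is behind door 2 (prior 1/9): the host has 2 equally likely choices, so probability 1/2; weight (1/9)·(1/2) = 1/18.
If it is behind door 3 (prior 2/9): the host has 2 equally likely choices, so probability 1/2; weight (2/9)·(1/2) = 1/9.
If it is behind door 4 (prior 4/9): the host has 3 equally likely choices, so probability 1/3; weight (4/9)·(1/3) = 4/27.
The weights sum to 17/54.
So P(the car behind door 2 | the host opened door 1) = (1/18) / (17/54) = 3/17.

3/17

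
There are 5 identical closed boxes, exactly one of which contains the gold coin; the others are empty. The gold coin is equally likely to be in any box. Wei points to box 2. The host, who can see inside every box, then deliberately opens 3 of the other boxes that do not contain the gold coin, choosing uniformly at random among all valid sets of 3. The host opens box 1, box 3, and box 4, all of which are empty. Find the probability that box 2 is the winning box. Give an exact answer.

1/5

Apply Bayes' rule, conditioning on where the gold coin actually is.
If it is in any of boxes 1, 3, and 4 (prior 1/5 each): that box was opened and seen not to hold the prize — ruled out; weight (1/5)·0 = 0 each.
If it is in box 2 (prior 1/5): the host has 4 equally likely choices, so probability 1/4; weight (1/5)·(1/4) = 1/20.
If it is in box 5 (prior 1/5): the host has no choice, probability 1; weight (1/5)·1 = 1/5.
The weights sum to 1/4.
So P(the gold coin in box 2 | the host opened box 1, box 3, and box 4) = (1/20) / (1/4) = 1/5.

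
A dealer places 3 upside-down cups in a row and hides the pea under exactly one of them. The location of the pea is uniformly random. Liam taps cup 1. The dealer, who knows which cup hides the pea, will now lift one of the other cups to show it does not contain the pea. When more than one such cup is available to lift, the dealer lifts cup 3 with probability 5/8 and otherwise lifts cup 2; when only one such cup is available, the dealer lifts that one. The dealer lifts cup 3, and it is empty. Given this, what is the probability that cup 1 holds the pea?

5/13

Apply Bayes' rule, conditioning on where the pea actually is.
If it is under cup 1 (prior 1/3): cup 3 is available, opened with probability 5/8; weight (1/3)·(5/8) = 5/24.
If it is under cup 2 (prior 1/3): only cup 3 is available, probability 1; weight (1/3)·1 = 1/3.
If it is under cup 3 (prior 1/3): the dealer opened cup 3, so this case is ruled out; weight (1/3)·0 = 0.
The weights sum to 13/24.
So P(the pea under cup 1 | the dealer opened cup 3) = (5/24) / (13/24) = 5/13.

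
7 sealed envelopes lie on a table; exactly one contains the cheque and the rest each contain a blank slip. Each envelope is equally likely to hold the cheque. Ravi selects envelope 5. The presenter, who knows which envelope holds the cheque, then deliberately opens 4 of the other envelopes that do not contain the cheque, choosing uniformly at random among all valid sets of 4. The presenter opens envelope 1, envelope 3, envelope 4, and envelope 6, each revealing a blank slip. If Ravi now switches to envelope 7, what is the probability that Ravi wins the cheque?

3/7

Consider each possible location of the cheque in turn.
If it is in any of envelopes 1, 3, 4, and 6 (prior 1/7 each): that envelope was opened and seen not to hold the prize — ruled out; weight (1/7)·0 = 0 each.
If it is in either of envelopes 2 and 7 (prior 1/7 each): the presenter has 5 equally likely choices, so probability 1/5; weight (1/7)·(1/5) = 1/35 each.
If it is in envelope 5 (prior 1/7): the presenter has 15 equally likely choices, so probability 1/15; weight (1/7)·(1/15) = 1/105.
The weights sum to 1/15.
So P(the cheque in envelope 7 | the presenter opened envelope 1, envelope 3, envelope 4, and envelope 6) = (1/35) / (1/15) = 3/7.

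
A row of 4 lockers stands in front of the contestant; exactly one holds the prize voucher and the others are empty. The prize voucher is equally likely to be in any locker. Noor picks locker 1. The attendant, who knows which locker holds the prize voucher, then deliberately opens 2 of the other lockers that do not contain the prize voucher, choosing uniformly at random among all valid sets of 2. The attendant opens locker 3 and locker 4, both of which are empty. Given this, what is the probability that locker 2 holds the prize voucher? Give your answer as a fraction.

3/4

Apply Bayes' rule, conditioning on where the prize voucher actually is.
If it is in locker 1 (prior 1/4): the attendant has 3 equally likely choices, so probability 1/3; weight (1/4)·(1/3) = 1/12.
If it is in locker 2 (prior 1/4): the attendant has no choice, probability 1; weight (1/4)·1 = 1/4.
If it is in either of lockers 3 and 4 (prior 1/4 each): that locker was opened and seen not to hold the prize — ruled out; weight (1/4)·0 = 0 each.
The weights sum to 1/3.
So P(the prize voucher in locker 2 | the attendant opened locker 3 and locker 4) = (1/4) / (1/3) = 3/4.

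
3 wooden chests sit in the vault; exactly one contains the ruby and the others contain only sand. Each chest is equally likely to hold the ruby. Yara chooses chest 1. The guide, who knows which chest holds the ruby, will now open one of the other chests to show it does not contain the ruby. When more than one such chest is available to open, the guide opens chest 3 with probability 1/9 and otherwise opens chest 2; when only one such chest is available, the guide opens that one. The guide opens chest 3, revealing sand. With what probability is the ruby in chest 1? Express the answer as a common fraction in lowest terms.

Condition on the true location of the ruby.
If it is in chest 1 (prior 1/3): chest 3 is available, opened with probability 1/9; weight (1/3)·(1/9) = 1/27.
If it is in chest 2 (prior 1/3): only chest 3 is available, probability 1; weight (1/3)·1 = 1/3.
If it is in chest 3 (prior 1/3): the guide opened chest 3, so this case is ruled out; weight (1/3)·0 = 0.
The weights sum to 10/27.
So P(the ruby in chest 1 | the guide opened chest 3) = (1/27) / (10/27) = 1/10.

1/10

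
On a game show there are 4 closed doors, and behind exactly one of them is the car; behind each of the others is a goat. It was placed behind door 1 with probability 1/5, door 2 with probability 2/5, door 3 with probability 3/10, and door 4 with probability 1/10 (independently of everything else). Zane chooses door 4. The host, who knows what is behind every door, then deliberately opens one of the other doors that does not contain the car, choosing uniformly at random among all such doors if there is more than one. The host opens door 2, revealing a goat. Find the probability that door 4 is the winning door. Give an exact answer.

2/17

Consider each possible location of the car in turn.
If it is behind door 1 (prior 1/5): the host has 2 equally likely choices, so probability 1/2; weight (1/5)·(1/2) = 1/10.
If it is behind door 2 (prior 2/5): the host opened door 2, so this case is ruled out; weight (2/5)·0 = 0.
If it is behind door 3 (prior 3/10): the host has 2 equally likely choices, so probability 1/2; weight (3/10)·(1/2) = 3/20.
If it is behind door 4 (prior 1/10): the host has 3 equally likely choices, so probability 1/3; weight (1/10)·(1/3) = 1/30.
The weights sum to 17/60.
So P(the car behind door 4 | the host opened door 2) = (1/30) / (17/60) = 2/17.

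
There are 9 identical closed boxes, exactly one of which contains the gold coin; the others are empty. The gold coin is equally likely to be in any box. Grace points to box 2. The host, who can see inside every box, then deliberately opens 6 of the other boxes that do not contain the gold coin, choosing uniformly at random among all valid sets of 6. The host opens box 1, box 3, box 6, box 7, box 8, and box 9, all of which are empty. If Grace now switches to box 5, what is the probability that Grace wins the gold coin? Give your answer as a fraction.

4/9

Apply Bayes' rule, conditioning on where the gold coin actually is.
If it is in any of boxes 1, 3, 6, 7, 8, and 9 (prior 1/9 each): that box was opened and seen not to hold the prize — ruled out; weight (1/9)·0 = 0 each.
If it is in box 2 (prior 1/9): the host has 28 equally likely choices, so probability 1/28; weight (1/9)·(1/28) = 1/252.
If it is in either of boxes 4 and 5 (prior 1/9 each): the host has 7 equally likely choices, so probability 1/7; weight (1/9)·(1/7) = 1/63 each.
The weights sum to 1/28.
So P(the gold coin in box 5 | the host opened box 1, box 3, box 6, box 7, box 8, and box 9) = (1/63) / (1/28) = 4/9.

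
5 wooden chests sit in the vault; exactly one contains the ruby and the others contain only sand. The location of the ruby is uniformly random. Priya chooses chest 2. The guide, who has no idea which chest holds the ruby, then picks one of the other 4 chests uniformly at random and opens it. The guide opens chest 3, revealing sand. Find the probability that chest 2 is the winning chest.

Consider each possible location of the ruby in turn.
If it is in any of chests 1, 2, 4, and 5 (prior 1/5 each): the guide picks chest 3 with probability 1/4 regardless, and it is not the prize; weight (1/5)·(1/4) = 1/20 each.
If it is in chest 3 (prior 1/5): the guide opened chest 3, so this case is ruled out; weight (1/5)·0 = 0.
The weights sum to 1/5.
So P(the ruby in chest 2 | the guide opened chest 3) = (1/20) / (1/5) = 1/4.

1/4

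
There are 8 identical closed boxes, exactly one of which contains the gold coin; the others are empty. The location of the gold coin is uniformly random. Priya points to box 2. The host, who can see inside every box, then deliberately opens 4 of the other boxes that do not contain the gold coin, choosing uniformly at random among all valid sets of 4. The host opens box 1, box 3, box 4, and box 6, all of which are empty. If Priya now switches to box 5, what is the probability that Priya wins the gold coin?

Consider each possible location of the gold coin in turn.
If it is in any of boxes 1, 3, 4, and 6 (prior 1/8 each): that box was opened and seen not to hold the prize — ruled out; weight (1/8)·0 = 0 each.
If it is in box 2 (prior 1/8): the host has 35 equally likely choices, so probability 1/35; weight (1/8)·(1/35) = 1/280.
If it is in any of boxes 5, 7, and 8 (prior 1/8 each): the host has 15 equally likely choices, so probability 1/15; weight (1/8)·(1/15) = 1/120 each.
The weights sum to 1/35.
So P(the gold coin in box 5 | the host opened box 1, box 3, box 4, and box 6) = (1/120) / (1/35) = 7/24.

7/24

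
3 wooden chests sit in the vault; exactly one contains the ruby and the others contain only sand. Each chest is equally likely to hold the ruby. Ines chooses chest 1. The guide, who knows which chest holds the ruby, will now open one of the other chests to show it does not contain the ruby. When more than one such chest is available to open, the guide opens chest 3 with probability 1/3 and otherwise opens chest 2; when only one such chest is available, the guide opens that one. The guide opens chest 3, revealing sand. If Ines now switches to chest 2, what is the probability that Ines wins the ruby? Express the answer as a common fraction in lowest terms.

Condition on the true location of the ruby.
If it is in chest 1 (prior 1/3): chest 3 is available, opened with probability 1/3; weight (1/3)·(1/3) = 1/9.
If it is in chest 2 (prior 1/3): only chest 3 is available, probability 1; weight (1/3)·1 = 1/3.
If it is in chest 3 (prior 1/3): the guide opened chest 3, so this case is ruled out; weight (1/3)·0 = 0.
The weights sum to 4/9.
So P(the ruby in chest 2 | the guide opened chest 3) = (1/3) / (4/9) = 3/4.

3/4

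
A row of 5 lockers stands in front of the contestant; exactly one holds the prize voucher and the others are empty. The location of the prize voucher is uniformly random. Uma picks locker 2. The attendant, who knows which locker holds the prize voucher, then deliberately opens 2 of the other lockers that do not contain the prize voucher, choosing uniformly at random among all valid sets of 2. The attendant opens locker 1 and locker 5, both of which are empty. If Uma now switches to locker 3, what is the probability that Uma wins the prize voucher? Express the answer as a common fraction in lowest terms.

2/5

Consider each possible location of the prize voucher in turn.
If it is in either of lockers 1 and 5 (prior 1/5 each): that locker was opened and seen not to hold the prize — ruled out; weight (1/5)·0 = 0 each.
If it is in locker 2 (prior 1/5): the attendant has 6 equally likely choices, so probability 1/6; weight (1/5)·(1/6) = 1/30.
If it is in either of lockers 3 and 4 (prior 1/5 each): the attendant has 3 equally likely choices, so probability 1/3; weight (1/5)·(1/3) = 1/15 each.
The weights sum to 1/6.
So P(the prize voucher in locker 3 | the attendant opened locker 1 and locker 5) = (1/15) / (1/6) = 2/5.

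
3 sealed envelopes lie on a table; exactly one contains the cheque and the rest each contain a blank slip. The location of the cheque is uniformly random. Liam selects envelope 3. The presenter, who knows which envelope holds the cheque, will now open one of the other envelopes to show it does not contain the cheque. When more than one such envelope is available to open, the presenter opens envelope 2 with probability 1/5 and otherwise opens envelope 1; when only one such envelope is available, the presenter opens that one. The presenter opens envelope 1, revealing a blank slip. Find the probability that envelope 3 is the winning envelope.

4/9

Condition on the true location of the cheque.
If it is in envelope 1 (prior 1/3): the presenter opened envelope 1, so this case is ruled out; weight (1/3)·0 = 0.
If it is in envelope 2 (prior 1/3): only envelope 1 is available, probability 1; weight (1/3)·1 = 1/3.
If it is in envelope 3 (prior 1/3): envelope 2 is available but not opened, probability 4/5; weight (1/3)·(4/5) = 4/15.
The weights sum to 3/5.
So P(the cheque in envelope 3 | the presenter opened envelope 1) = (4/15) / (3/5) = 4/9.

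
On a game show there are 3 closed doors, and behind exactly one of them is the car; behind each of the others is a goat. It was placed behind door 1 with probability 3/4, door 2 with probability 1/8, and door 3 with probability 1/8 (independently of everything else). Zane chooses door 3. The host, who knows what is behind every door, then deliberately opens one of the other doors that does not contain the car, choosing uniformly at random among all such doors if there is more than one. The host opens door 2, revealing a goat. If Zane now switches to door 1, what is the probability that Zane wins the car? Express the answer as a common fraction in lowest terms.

12/13

Condition on the true location of the car.
If it is behind door 1 (prior 3/4): the host has no choice, probability 1; weight (3/4)·1 = 3/4.
If it is behind door 2 (prior 1/8): the host opened door 2, so this case is ruled out; weight (1/8)·0 = 0.
If it is behind door 3 (prior 1/8): the host has 2 equally likely choices, so probability 1/2; weight (1/8)·(1/2) = 1/16.
The weights sum to 13/16.
So P(the car behind door 1 | the host opened door 2) = (3/4) / (13/16) = 12/13.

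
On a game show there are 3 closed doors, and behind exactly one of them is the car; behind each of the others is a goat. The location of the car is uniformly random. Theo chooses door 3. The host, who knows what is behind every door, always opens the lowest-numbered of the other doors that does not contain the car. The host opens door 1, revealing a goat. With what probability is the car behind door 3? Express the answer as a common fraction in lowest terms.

Condition on the true location of the car.
If it is behind door 1 (prior 1/3): the host opened door 1, so this case is ruled out; weight (1/3)·0 = 0.
If it is behind either of doors 2 and 3 (prior 1/3 each): door 1 is the lowest-numbered option available, probability 1; weight (1/3)·1 = 1/3 each.
The weights sum to 2/3.
So P(the car behind door 3 | the host opened door 1) = (1/3) / (2/3) = 1/2.

1/2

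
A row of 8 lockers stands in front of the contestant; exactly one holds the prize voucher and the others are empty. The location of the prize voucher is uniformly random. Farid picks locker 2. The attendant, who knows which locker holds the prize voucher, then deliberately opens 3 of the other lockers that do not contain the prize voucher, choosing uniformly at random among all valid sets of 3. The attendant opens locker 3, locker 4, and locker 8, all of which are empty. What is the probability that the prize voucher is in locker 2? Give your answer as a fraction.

1/8

Apply Bayes' rule, conditioning on where the prize voucher actually is.
If it is in any of lockers 1, 5, 6, and 7 (prior 1/8 each): the attendant has 20 equally likely choices, so probability 1/20; weight (1/8)·(1/20) = 1/160 each.
If it is in locker 2 (prior 1/8): the attendant has 35 equally likely choices, so probability 1/35; weight (1/8)·(1/35) = 1/280.
If it is in any of lockers 3, 4, and 8 (prior 1/8 each): that locker was opened and seen not to hold the prize — ruled out; weight (1/8)·0 = 0 each.
The weights sum to 1/35.
So P(the prize voucher in locker 2 | the attendant opened locker 3, locker 4, and locker 8) = (1/280) / (1/35) = 1/8.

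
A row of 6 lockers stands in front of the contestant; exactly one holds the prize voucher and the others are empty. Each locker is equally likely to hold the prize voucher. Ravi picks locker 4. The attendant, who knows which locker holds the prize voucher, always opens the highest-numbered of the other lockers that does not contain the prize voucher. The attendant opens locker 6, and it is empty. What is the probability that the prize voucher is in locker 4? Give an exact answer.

1/5

Apply Bayes' rule, conditioning on where the prize voucher actually is.
If it is in any of lockers 1, 2, 3, 4, and 5 (prior 1/6 each): locker 6 is the highest-numbered option available, probability 1; weight (1/6)·1 = 1/6 each.
If it is in locker 6 (prior 1/6): the attendant opened locker 6, so this case is ruled out; weight (1/6)·0 = 0.
The weights sum to 5/6.
So P(the prize voucher in locker 4 | the attendant opened locker 6) = (1/6) / (5/6) = 1/5.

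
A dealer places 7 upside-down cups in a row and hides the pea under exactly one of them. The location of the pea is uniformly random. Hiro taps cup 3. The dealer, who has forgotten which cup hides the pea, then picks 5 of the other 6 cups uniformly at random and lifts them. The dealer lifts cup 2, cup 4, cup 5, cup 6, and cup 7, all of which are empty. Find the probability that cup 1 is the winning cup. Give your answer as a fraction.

Apply Bayes' rule, conditioning on where the pea actually is.
If it is under either of cups 1 and 3 (prior 1/7 each): the dealer picks exactly this set with probability 1/6 regardless, and none is the prize; weight (1/7)·(1/6) = 1/42 each.
If it is under any of cups 2, 4, 5, 6, and 7 (prior 1/7 each): that cup was opened and seen not to hold the prize — ruled out; weight (1/7)·0 = 0 each.
The weights sum to 1/21.
So P(the pea under cup 1 | the dealer opened cup 2, cup 4, cup 5, cup 6, and cup 7) = (1/42) / (1/21) = 1/2.

1/2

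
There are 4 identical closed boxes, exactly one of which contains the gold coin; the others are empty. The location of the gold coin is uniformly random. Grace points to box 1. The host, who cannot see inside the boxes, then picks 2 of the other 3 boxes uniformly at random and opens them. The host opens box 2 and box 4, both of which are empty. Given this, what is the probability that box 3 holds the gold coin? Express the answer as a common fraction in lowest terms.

Condition on the true location of the gold coin.
If it is in either of boxes 1 and 3 (prior 1/4 each): the host picks exactly this set with probability 1/3 regardless, and none is the prize; weight (1/4)·(1/3) = 1/12 each.
If it is in either of boxes 2 and 4 (prior 1/4 each): that box was opened and seen not to hold the prize — ruled out; weight (1/4)·0 = 0 each.
The weights sum to 1/6.
So P(the gold coin in box 3 | the host opened box 2 and box 4) = (1/12) / (1/6) = 1/2.

1/2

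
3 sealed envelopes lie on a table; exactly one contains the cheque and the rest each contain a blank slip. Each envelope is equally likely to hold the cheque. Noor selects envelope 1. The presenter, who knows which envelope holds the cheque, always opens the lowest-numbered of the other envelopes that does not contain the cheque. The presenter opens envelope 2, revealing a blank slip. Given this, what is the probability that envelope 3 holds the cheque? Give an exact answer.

1/2

Condition on the true location of the cheque.
If it is in either of envelopes 1 and 3 (prior 1/3 each): envelope 2 is the lowest-numbered option available, probability 1; weight (1/3)·1 = 1/3 each.
If it is in envelope 2 (prior 1/3): the presenter opened envelope 2, so this case is ruled out; weight (1/3)·0 = 0.
The weights sum to 2/3.
So P(the cheque in envelope 3 | the presenter opened envelope 2) = (1/3) / (2/3) = 1/2.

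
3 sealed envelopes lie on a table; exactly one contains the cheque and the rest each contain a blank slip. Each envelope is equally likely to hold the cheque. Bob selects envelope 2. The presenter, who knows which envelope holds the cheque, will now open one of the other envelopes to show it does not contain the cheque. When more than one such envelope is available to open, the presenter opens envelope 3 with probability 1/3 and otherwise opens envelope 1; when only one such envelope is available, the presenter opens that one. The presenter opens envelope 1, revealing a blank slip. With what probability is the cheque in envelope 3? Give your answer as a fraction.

Apply Bayes' rule, conditioning on where the cheque actually is.
If it is in envelope 1 (prior 1/3): the presenter opened envelope 1, so this case is ruled out; weight (1/3)·0 = 0.
If it is in envelope 2 (prior 1/3): envelope 3 is available but not opened, probability 2/3; weight (1/3)·(2/3) = 2/9.
If it is in envelope 3 (prior 1/3): only envelope 1 is available, probability 1; weight (1/3)·1 = 1/3.
The weights sum to 5/9.
So P(the cheque in envelope 3 | the presenter opened envelope 1) = (1/3) / (5/9) = 3/5.

3/5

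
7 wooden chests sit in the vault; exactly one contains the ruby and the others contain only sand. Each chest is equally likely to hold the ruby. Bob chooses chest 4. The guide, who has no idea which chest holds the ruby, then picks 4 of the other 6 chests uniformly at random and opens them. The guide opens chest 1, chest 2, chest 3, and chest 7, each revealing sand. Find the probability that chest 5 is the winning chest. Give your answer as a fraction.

1/3

Because the guide chose which chests to open without knowing where the ruby is, the choice is independent of the prize location. Learning that none of the 4 opened chests holds the ruby simply rules out those 4 locations and leaves the remaining 3 chests still equally likely by symmetry.
So P(the ruby in chest 5) = 1/3.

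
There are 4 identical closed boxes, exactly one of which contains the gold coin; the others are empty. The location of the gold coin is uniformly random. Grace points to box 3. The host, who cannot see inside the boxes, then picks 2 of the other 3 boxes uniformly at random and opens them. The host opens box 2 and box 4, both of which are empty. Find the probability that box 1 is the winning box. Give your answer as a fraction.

Condition on the true location of the gold coin.
If it is in either of boxes 1 and 3 (prior 1/4 each): the host picks exactly this set with probability 1/3 regardless, and none is the prize; weight (1/4)·(1/3) = 1/12 each.
If it is in either of boxes 2 and 4 (prior 1/4 each): that box was opened and seen not to hold the prize — ruled out; weight (1/4)·0 = 0 each.
The weights sum to 1/6.
So P(the gold coin in box 1 | the host opened box 2 and box 4) = (1/12) / (1/6) = 1/2.

1/2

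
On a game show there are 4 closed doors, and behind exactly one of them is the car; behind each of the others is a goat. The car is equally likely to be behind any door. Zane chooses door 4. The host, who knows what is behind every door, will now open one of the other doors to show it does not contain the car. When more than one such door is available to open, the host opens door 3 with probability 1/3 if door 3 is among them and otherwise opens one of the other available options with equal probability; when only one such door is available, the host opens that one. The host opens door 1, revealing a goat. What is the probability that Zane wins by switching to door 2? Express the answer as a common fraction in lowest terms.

4/9

Consider each possible location of the car in turn.
If it is behind door 1 (prior 1/4): the host opened door 1, so this case is ruled out; weight (1/4)·0 = 0.
If it is behind door 2 (prior 1/4): door 3 is available but not opened, probability 2/3; weight (1/4)·(2/3) = 1/6.
If it is behind door 3 (prior 1/4): door 3 holds the prize so is unavailable; the host chooses uniformly among the 2 others, probability 1/2; weight (1/4)·(1/2) = 1/8.
If it is behind door 4 (prior 1/4): door 3 is available but not opened; door 1 gets probability (1 − 1/3)/2 = 1/3; weight (1/4)·(1/3) = 1/12.
The weights sum to 3/8.
So P(the car behind door 2 | the host opened door 1) = (1/6) / (3/8) = 4/9.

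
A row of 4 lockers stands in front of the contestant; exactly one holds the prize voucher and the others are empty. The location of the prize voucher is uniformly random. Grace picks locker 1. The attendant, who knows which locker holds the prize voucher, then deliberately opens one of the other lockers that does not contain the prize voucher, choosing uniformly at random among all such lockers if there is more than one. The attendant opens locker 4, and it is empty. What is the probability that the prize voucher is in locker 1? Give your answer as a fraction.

Apply Bayes' rule, conditioning on where the prize voucher actually is.
If it is in locker 1 (prior 1/4): the attendant has 3 equally likely choices, so probability 1/3; weight (1/4)·(1/3) = 1/12.
If it is in either of lockers 2 and 3 (prior 1/4 each): the attendant has 2 equally likely choices, so probability 1/2; weight (1/4)·(1/2) = 1/8 each.
If it is in locker 4 (prior 1/4): the attendant opened locker 4, so this case is ruled out; weight (1/4)·0 = 0.
The weights sum to 1/3.
So P(the prize voucher in locker 1 | the attendant opened locker 4) = (1/12) / (1/3) = 1/4.

1/4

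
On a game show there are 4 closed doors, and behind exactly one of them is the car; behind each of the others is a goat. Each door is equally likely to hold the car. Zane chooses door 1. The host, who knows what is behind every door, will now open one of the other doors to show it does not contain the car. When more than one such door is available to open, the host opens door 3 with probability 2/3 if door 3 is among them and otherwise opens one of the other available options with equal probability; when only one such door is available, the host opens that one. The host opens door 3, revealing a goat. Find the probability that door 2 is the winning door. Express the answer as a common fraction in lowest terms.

1/3

Apply Bayes' rule, conditioning on where the car actually is.
If it is behind any of doors 1, 2, and 4 (prior 1/4 each): door 3 is available, opened with probability 2/3; weight (1/4)·(2/3) = 1/6 each.
If it is behind door 3 (prior 1/4): the host opened door 3, so this case is ruled out; weight (1/4)·0 = 0.
The weights sum to 1/2.
So P(the car behind door 2 | the host opened door 3) = (1/6) / (1/2) = 1/3.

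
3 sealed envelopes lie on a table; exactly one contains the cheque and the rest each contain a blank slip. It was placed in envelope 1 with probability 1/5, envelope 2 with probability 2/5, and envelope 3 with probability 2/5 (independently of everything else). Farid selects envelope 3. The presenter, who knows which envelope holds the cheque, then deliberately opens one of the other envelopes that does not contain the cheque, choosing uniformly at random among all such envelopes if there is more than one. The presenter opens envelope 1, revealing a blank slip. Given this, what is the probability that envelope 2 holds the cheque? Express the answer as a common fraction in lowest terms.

2/3

Consider each possible location of the cheque in turn.
If it is in envelope 1 (prior 1/5): the presenter opened envelope 1, so this case is ruled out; weight (1/5)·0 = 0.
If it is in envelope 2 (prior 2/5): the presenter has no choice, probability 1; weight (2/5)·1 = 2/5.
If it is in envelope 3 (prior 2/5): the presenter has 2 equally likely choices, so probability 1/2; weight (2/5)·(1/2) = 1/5.
The weights sum to 3/5.
So P(the cheque in envelope 2 | the presenter opened envelope 1) = (2/5) / (3/5) = 2/3.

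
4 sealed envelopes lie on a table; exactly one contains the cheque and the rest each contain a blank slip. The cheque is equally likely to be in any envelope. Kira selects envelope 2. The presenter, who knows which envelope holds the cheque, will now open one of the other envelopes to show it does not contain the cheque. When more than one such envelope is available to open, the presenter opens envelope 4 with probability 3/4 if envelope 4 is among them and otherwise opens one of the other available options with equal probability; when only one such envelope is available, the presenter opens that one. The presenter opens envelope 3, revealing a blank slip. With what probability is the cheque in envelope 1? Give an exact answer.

2/7

Consider each possible location of the cheque in turn.
If it is in envelope 1 (prior 1/4): envelope 4 is available but not opened, probability 1/4; weight (1/4)·(1/4) = 1/16.
If it is in envelope 2 (prior 1/4): envelope 4 is available but not opened; envelope 3 gets probability (1 − 3/4)/2 = 1/8; weight (1/4)·(1/8) = 1/32.
If it is in envelope 3 (prior 1/4): the presenter opened envelope 3, so this case is ruled out; weight (1/4)·0 = 0.
If it is in envelope 4 (prior 1/4): envelope 4 holds the prize so is unavailable; the presenter chooses uniformly among the 2 others, probability 1/2; weight (1/4)·(1/2) = 1/8.
The weights sum to 7/32.
So P(the cheque in envelope 1 | the presenter opened envelope 3) = (1/16) / (7/32) = 2/7.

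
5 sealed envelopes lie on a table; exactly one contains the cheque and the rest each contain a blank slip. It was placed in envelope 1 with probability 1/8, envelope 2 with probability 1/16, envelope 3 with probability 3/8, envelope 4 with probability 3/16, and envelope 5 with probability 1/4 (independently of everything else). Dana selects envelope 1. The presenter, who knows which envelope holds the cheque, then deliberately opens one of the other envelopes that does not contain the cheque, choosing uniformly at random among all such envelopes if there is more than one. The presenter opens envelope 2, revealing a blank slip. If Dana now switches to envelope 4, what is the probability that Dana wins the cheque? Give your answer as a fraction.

Apply Bayes' rule, conditioning on where the cheque actually is.
If it is in envelope 1 (prior 1/8): the presenter has 4 equally likely choices, so probability 1/4; weight (1/8)·(1/4) = 1/32.
If it is in envelope 2 (prior 1/16): the presenter opened envelope 2, so this case is ruled out; weight (1/16)·0 = 0.
If it is in envelope 3 (prior 3/8): the presenter has 3 equally likely choices, so probability 1/3; weight (3/8)·(1/3) = 1/8.
If it is in envelope 4 (prior 3/16): the presenter has 3 equally likely choices, so probability 1/3; weight (3/16)·(1/3) = 1/16.
If it is in envelope 5 (prior 1/4): the presenter has 3 equally likely choices, so probability 1/3; weight (1/4)·(1/3) = 1/12.
The weights sum to 29/96.
So P(the cheque in envelope 4 | the presenter opened envelope 2) = (1/16) / (29/96) = 6/29.

6/29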